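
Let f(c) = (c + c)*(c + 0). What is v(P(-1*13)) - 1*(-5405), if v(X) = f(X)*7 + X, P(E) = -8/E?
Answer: 914445/169 ≈ 5410.9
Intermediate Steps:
f(c) = 2*c**2 (f(c) = (2*c)*c = 2*c**2)
v(X) = X + 14*X**2 (v(X) = (2*X**2)*7 + X = 14*X**2 + X = X + 14*X**2)
v(P(-1*13)) - 1*(-5405) = (-8/((-1*13)))*(1 + 14*(-8/((-1*13)))) - 1*(-5405) = (-8/(-13))*(1 + 14*(-8/(-13))) + 5405 = (-8*(-1/13))*(1 + 14*(-8*(-1/13))) + 5405 = 8*(1 + 14*(8/13))/13 + 5405 = 8*(1 + 112/13)/13 + 5405 = (8/13)*(125/13) + 5405 = 1000/169 + 5405 = 914445/169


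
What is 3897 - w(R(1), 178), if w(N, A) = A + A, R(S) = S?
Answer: 3541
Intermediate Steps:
w(N, A) = 2*A
3897 - w(R(1), 178) = 3897 - 2*178 = 3897 - 1*356 = 3897 - 356 = 3541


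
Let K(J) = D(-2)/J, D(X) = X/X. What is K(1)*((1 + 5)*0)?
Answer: 0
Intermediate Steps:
D(X) = 1
K(J) = 1/J
K(1)*((1 + 5)*0) = ((1 + 5)*0)/1 = 1*(6*0) = 1*0 = 0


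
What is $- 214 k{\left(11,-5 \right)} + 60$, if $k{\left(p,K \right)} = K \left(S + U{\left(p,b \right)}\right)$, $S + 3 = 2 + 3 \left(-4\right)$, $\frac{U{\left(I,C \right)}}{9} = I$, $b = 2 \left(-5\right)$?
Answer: $92080$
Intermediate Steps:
$b = -10$
$U{\left(I,C \right)} = 9 I$
$S = -13$ ($S = -3 + \left(2 + 3 \left(-4\right)\right) = -3 + \left(2 - 12\right) = -3 - 10 = -13$)
$k{\left(p,K \right)} = K \left(-13 + 9 p\right)$
$- 214 k{\left(11,-5 \right)} + 60 = - 214 \left(- 5 \left(-13 + 9 \cdot 11\right)\right) + 60 = - 214 \left(- 5 \left(-13 + 99\right)\right) + 60 = - 214 \left(\left(-5\right) 86\right) + 60 = \left(-214\right) \left(-430\right) + 60 = 92020 + 60 = 92080$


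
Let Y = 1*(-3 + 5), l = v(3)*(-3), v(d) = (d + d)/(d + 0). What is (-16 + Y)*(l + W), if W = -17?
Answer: 322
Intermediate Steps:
v(d) = 2 (v(d) = (2*d)/d = 2)
l = -6 (l = 2*(-3) = -6)
Y = 2 (Y = 1*2 = 2)
(-16 + Y)*(l + W) = (-16 + 2)*(-6 - 17) = -14*(-23) = 322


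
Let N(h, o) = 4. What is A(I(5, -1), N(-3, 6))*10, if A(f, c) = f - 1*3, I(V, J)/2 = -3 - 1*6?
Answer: -210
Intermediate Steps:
I(V, J) = -18 (I(V, J) = 2*(-3 - 1*6) = 2*(-3 - 6) = 2*(-9) = -18)
A(f, c) = -3 + f (A(f, c) = f - 3 = -3 + f)
A(I(5, -1), N(-3, 6))*10 = (-3 - 18)*10 = -21*10 = -210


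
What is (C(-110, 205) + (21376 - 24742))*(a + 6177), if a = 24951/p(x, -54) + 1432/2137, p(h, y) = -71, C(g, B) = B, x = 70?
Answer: -2794321041304/151727 ≈ -1.8417e+7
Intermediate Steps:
a = -53218615/151727 (a = 24951/(-71) + 1432/2137 = 24951*(-1/71) + 1432*(1/2137) = -24951/71 + 1432/2137 = -53218615/151727 ≈ -350.75)
(C(-110, 205) + (21376 - 24742))*(a + 6177) = (205 + (21376 - 24742))*(-53218615/151727 + 6177) = (205 - 3366)*(883999064/151727) = -3161*883999064/151727 = -2794321041304/151727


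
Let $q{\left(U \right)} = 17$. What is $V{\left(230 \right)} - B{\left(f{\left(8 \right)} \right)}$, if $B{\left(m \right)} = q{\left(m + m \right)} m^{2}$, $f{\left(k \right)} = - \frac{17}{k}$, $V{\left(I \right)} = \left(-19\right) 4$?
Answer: $- \frac{9777}{64} \approx -152.77$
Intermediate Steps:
$V{\left(I \right)} = -76$
$B{\left(m \right)} = 17 m^{2}$
$V{\left(230 \right)} - B{\left(f{\left(8 \right)} \right)} = -76 - 17 \left(- \frac{17}{8}\right)^{2} = -76 - 17 \cdot \frac{289}{64} = -76 - \frac{4913}{64} = - \frac{9777}{64}$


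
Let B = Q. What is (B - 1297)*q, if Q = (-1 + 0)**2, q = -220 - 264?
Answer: 627264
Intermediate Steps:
q = -484
Q = 1 (Q = (-1)**2 = 1)
B = 1
(B - 1297)*q = (1 - 1297)*(-484) = -1296*(-484) = 627264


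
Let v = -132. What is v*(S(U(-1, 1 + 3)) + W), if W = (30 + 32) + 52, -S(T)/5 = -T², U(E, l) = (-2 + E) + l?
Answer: -15708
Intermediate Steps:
U(E, l) = -2 + E + l
S(T) = 5*T² (S(T) = -(-5)*T² = 5*T²)
W = 114 (W = 62 + 52 = 114)
v*(S(U(-1, 1 + 3)) + W) = -132*(5*(-2 - 1 + (1 + 3))² + 114) = -132*(5*(-2 - 1 + 4)² + 114) = -132*(5*1² + 114) = -132*(5*1 + 114) = -132*(5 + 114) = -132*119 = -15708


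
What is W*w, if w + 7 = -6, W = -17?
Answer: 221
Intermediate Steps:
w = -13 (w = -7 - 6 = -13)
W*w = -17*(-13) = 221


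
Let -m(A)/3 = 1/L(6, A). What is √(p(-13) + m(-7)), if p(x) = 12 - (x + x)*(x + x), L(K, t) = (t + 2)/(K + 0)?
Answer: I*√16510/5 ≈ 25.698*I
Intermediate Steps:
L(K, t) = (2 + t)/K
p(x) = 12 - 4*x² (p(x) = 12 - 2*x*2*x = 12 - 4*x²)
m(A) = -3/(⅓ + A/6) (m(A) = -3*6/(2 + A) = -3/(⅓ + A/6))
√(p(-13) + m(-7)) = √((12 - 4*(-13)²) - 18/(2 - 7)) = √((12 - 4*169) - 18/(-5)) = √((12 - 676) - 18*(-⅕)) = √(-664 + 18/5) = √(-3302/5) = I*√16510/5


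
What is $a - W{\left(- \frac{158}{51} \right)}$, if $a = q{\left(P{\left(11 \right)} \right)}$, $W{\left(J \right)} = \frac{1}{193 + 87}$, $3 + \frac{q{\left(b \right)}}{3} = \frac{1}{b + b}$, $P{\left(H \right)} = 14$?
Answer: $- \frac{2491}{280} \approx -8.8964$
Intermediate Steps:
$q{\left(b \right)} = -9 + \frac{3}{2 b}$ ($q{\left(b \right)} = -9 + \frac{3}{b + b} = -9 + \frac{3}{2 b}$)
$W{\left(J \right)} = \frac{1}{280}$
$a = - \frac{249}{28}$ ($a = -9 + \frac{3}{2 \cdot 14} = -9 + \frac{3}{2} \cdot \frac{1}{14} = -9 + \frac{3}{28} = - \frac{249}{28} \approx -8.8929$)
$a - W{\left(- \frac{158}{51} \right)} = - \frac{249}{28} - \frac{1}{280} = - \frac{2491}{280}$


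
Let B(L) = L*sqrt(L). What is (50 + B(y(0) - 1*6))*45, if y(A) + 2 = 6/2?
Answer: 2250 - 225*I*sqrt(5) ≈ 2250.0 - 503.12*I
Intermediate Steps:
y(A) = 1 (y(A) = -2 + 6/2 = -2 + 6*(1/2) = -2 + 3 = 1)
B(L) = L**(3/2)
(50 + B(y(0) - 1*6))*45 = (50 + (1 - 1*6)**(3/2))*45 = (50 + (1 - 6)**(3/2))*45 = (50 + (-5)**(3/2))*45 = (50 - 5*I*sqrt(5))*45 = 2250 - 225*I*sqrt(5)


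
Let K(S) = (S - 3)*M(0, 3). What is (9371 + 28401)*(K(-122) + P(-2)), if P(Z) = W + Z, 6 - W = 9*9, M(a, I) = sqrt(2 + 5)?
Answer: -2908444 - 4721500*sqrt(7) ≈ -1.5400e+7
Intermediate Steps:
M(a, I) = sqrt(7)
W = -75 (W = 6 - 9*9 = 6 - 1*81 = 6 - 81 = -75)
K(S) = sqrt(7)*(-3 + S) (K(S) = (S - 3)*sqrt(7) = (-3 + S)*sqrt(7) = sqrt(7)*(-3 + S))
P(Z) = -75 + Z
(9371 + 28401)*(K(-122) + P(-2)) = (9371 + 28401)*(sqrt(7)*(-3 - 122) + (-75 - 2)) = 37772*(sqrt(7)*(-125) - 77) = 37772*(-125*sqrt(7) - 77) = 37772*(-77 - 125*sqrt(7)) = -2908444 - 4721500*sqrt(7)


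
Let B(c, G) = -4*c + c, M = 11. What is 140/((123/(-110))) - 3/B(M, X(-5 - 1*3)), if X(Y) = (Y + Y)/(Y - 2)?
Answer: -169277/1353 ≈ -125.11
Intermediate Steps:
X(Y) = 2*Y/(-2 + Y) (X(Y) = (2*Y)/(-2 + Y) = 2*Y/(-2 + Y))
B(c, G) = -3*c
140/((123/(-110))) - 3/B(M, X(-5 - 1*3)) = 140/((123/(-110))) - 3/((-3*11)) = 140/((123*(-1/110))) - 3/(-33) = 140/(-123/110) - 3*(-1/33) = 140*(-110/123) + 1/11 = -15400/123 + 1/11 = -169277/1353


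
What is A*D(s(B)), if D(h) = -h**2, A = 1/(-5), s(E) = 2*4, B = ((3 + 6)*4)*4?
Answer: 64/5 ≈ 12.800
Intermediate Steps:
B = 144 (B = (9*4)*4 = 36*4 = 144)
s(E) = 8
A = -1/5 ≈ -0.20000
A*D(s(B)) = -(-1)*8**2/5 = -(-1)*64/5 = -1/5*(-64) = 64/5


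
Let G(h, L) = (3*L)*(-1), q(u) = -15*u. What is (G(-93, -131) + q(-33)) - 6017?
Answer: -5129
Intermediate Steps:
G(h, L) = -3*L
(G(-93, -131) + q(-33)) - 6017 = (-3*(-131) - 15*(-33)) - 6017 = (393 + 495) - 6017 = 888 - 6017 = -5129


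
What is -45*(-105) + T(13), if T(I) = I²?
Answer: 4894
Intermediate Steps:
-45*(-105) + T(13) = -45*(-105) + 13² = 4725 + 169 = 4894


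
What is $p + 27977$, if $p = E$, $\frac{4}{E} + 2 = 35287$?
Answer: $\frac{987168449}{35285} \approx 27977.0$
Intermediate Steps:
$E = \frac{4}{35285}$ ($E = \frac{4}{-2 + 35287} = \frac{4}{35285} \approx 0.00011336$)
$p = \frac{4}{35285} \approx 0.00011336$
$p + 27977 = \frac{4}{35285} + 27977 = \frac{987168449}{35285}$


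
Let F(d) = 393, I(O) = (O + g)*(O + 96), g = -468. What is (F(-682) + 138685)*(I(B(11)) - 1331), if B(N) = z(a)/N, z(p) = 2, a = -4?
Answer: -779604371482/121 ≈ -6.4430e+9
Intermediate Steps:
B(N) = 2/N
I(O) = (-468 + O)*(96 + O) (I(O) = (O - 468)*(O + 96) = (-468 + O)*(96 + O))
(F(-682) + 138685)*(I(B(11)) - 1331) = (393 + 138685)*((-44928 + (2/11)² - 744/11) - 1331) = 139078*((-44928 + (2*(1/11))² - 744/11) - 1331) = 139078*((-44928 + (2/11)² - 372*2/11) - 1331) = 139078*((-44928 + 4/121 - 744/11) - 1331) = 139078*(-5444468/121 - 1331) = 139078*(-5605519/121) = -779604371482/121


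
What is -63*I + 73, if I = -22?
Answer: 1459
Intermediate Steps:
-63*I + 73 = -63*(-22) + 73 = 1386 + 73 = 1459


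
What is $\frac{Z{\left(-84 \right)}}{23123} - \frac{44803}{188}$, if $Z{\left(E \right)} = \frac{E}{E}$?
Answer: $- \frac{1035979581}{4347124} \approx -238.31$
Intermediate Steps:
$Z{\left(E \right)} = 1$
$\frac{Z{\left(-84 \right)}}{23123} - \frac{44803}{188} = 1 \cdot \frac{1}{23123} - \frac{44803}{188} = \frac{1}{23123} - \frac{44803}{188} = - \frac{1035979581}{4347124}$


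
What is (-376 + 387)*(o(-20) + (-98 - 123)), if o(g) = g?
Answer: -2651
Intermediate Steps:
(-376 + 387)*(o(-20) + (-98 - 123)) = (-376 + 387)*(-20 + (-98 - 123)) = 11*(-20 - 221) = 11*(-241) = -2651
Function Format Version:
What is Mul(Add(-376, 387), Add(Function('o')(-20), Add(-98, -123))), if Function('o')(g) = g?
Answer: -2651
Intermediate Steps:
Mul(Add(-376, 387), Add(Function('o')(-20), Add(-98, -123))) = Mul(Add(-376, 387), Add(-20, Add(-98, -123))) = Mul(11, Add(-20, -221)) = Mul(11, -241) = -2651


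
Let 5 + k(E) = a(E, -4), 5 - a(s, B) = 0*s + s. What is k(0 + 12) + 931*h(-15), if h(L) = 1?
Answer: 919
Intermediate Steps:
a(s, B) = 5 - s (a(s, B) = 5 - (0*s + s) = 5 - (0 + s) = 5 - s)
k(E) = -E (k(E) = -5 + (5 - E) = -E)
k(0 + 12) + 931*h(-15) = -(0 + 12) + 931*1 = -1*12 + 931 = -12 + 931 = 919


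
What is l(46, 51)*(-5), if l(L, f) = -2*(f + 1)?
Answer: 520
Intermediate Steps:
l(L, f) = -2 - 2*f (l(L, f) = -2*(1 + f) = -2 - 2*f)
l(46, 51)*(-5) = (-2 - 2*51)*(-5) = (-2 - 102)*(-5) = -104*(-5) = 520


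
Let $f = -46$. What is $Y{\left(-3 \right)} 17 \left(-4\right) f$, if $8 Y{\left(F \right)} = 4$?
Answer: $1564$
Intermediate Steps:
$Y{\left(F \right)} = \frac{1}{2}$ ($Y{\left(F \right)} = \frac{1}{8} \cdot 4 = \frac{1}{2}$)
$Y{\left(-3 \right)} 17 \left(-4\right) f = \frac{17 \left(-4\right)}{2} \left(-46\right) = \frac{1}{2} \left(-68\right) \left(-46\right) = \left(-34\right) \left(-46\right) = 1564$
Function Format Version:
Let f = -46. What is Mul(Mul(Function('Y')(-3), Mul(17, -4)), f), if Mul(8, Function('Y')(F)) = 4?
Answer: 1564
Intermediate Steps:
Function('Y')(F) = Rational(1, 2) (Function('Y')(F) = Mul(Rational(1, 8), 4) = Rational(1, 2))
Mul(Mul(Function('Y')(-3), Mul(17, -4)), f) = Mul(Mul(Rational(1, 2), Mul(17, -4)), -46) = Mul(Mul(Rational(1, 2), -68), -46) = Mul(-34, -46) = 1564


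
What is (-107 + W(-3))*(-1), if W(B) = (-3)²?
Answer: 98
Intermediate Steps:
W(B) = 9
(-107 + W(-3))*(-1) = (-107 + 9)*(-1) = -98*(-1) = 98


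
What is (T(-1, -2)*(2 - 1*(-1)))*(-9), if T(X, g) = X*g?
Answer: -54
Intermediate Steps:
(T(-1, -2)*(2 - 1*(-1)))*(-9) = ((-1*(-2))*(2 - 1*(-1)))*(-9) = (2*(2 + 1))*(-9) = (2*3)*(-9) = 6*(-9) = -54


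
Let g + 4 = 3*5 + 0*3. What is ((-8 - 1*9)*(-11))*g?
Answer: 2057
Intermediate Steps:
g = 11 (g = -4 + (3*5 + 0*3) = -4 + (15 + 0) = -4 + 15 = 11)
((-8 - 1*9)*(-11))*g = ((-8 - 1*9)*(-11))*11 = ((-8 - 9)*(-11))*11 = -17*(-11)*11 = 187*11 = 2057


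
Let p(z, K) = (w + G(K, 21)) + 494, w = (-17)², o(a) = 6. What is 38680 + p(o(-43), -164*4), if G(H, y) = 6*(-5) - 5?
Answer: 39428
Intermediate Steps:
G(H, y) = -35 (G(H, y) = -30 - 5 = -35)
w = 289
p(z, K) = 748 (p(z, K) = (289 - 35) + 494 = 254 + 494 = 748)
38680 + p(o(-43), -164*4) = 38680 + 748 = 39428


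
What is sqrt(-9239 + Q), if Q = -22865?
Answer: 2*I*sqrt(8026) ≈ 179.18*I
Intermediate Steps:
sqrt(-9239 + Q) = sqrt(-9239 - 22865) = sqrt(-32104) = 2*I*sqrt(8026)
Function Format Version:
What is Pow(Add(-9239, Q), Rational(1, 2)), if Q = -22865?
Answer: Mul(2, I, Pow(8026, Rational(1, 2))) ≈ Mul(179.18, I)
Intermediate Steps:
Pow(Add(-9239, Q), Rational(1, 2)) = Pow(Add(-9239, -22865), Rational(1, 2)) = Pow(-32104, Rational(1, 2)) = Mul(2, I, Pow(8026, Rational(1, 2)))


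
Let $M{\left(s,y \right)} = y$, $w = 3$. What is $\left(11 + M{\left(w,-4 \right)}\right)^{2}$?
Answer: $49$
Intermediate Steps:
$\left(11 + M{\left(w,-4 \right)}\right)^{2} = \left(11 - 4\right)^{2} = 7^{2} = 49$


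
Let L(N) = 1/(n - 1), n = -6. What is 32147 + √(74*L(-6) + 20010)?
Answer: 32147 + 2*√244993/7 ≈ 32288.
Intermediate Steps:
L(N) = -⅐ (L(N) = 1/(-6 - 1) = 1/(-7) = -⅐)
32147 + √(74*L(-6) + 20010) = 32147 + √(74*(-⅐) + 20010) = 32147 + √(-74/7 + 20010) = 32147 + √(139996/7) = 32147 + 2*√244993/7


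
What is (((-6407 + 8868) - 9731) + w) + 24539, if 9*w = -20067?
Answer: 45118/3 ≈ 15039.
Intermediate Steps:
w = -6689/3 (w = (⅑)*(-20067) = -6689/3 ≈ -2229.7)
(((-6407 + 8868) - 9731) + w) + 24539 = (((-6407 + 8868) - 9731) - 6689/3) + 24539 = ((2461 - 9731) - 6689/3) + 24539 = (-7270 - 6689/3) + 24539 = -28499/3 + 24539 = 45118/3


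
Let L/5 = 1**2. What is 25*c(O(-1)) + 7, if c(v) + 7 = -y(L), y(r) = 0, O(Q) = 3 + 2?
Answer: -168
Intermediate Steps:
L = 5 (L = 5*1**2 = 5*1 = 5)
O(Q) = 5
c(v) = -7 (c(v) = -7 - 1*0 = -7 + 0 = -7)
25*c(O(-1)) + 7 = 25*(-7) + 7 = -175 + 7 = -168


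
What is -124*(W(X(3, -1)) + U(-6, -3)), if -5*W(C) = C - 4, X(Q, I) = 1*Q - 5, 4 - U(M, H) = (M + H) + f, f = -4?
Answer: -11284/5 ≈ -2256.8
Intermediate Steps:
U(M, H) = 8 - H - M (U(M, H) = 4 - ((M + H) - 4) = 4 - ((H + M) - 4) = 4 - (-4 + H + M) = 4 + (4 - H - M) = 8 - H - M)
X(Q, I) = -5 + Q (X(Q, I) = Q - 5 = -5 + Q)
W(C) = 4/5 - C/5 (W(C) = -(C - 4)/5 = -(-4 + C)/5 = 4/5 - C/5)
-124*(W(X(3, -1)) + U(-6, -3)) = -124*((4/5 - (-5 + 3)/5) + (8 - 1*(-3) - 1*(-6))) = -124*((4/5 - 1/5*(-2)) + (8 + 3 + 6)) = -124*((4/5 + 2/5) + 17) = -124*(6/5 + 17) = -124*91/5 = -11284/5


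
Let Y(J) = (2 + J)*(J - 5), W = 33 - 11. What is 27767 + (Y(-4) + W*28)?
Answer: 28401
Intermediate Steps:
W = 22
Y(J) = (-5 + J)*(2 + J) (Y(J) = (2 + J)*(-5 + J) = (-5 + J)*(2 + J))
27767 + (Y(-4) + W*28) = 27767 + ((-10 + (-4)² - 3*(-4)) + 22*28) = 27767 + ((-10 + 16 + 12) + 616) = 27767 + (18 + 616) = 27767 + 634 = 28401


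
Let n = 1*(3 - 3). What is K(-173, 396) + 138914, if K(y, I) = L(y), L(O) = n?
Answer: 138914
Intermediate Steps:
n = 0 (n = 1*0 = 0)
L(O) = 0
K(y, I) = 0
K(-173, 396) + 138914 = 0 + 138914 = 138914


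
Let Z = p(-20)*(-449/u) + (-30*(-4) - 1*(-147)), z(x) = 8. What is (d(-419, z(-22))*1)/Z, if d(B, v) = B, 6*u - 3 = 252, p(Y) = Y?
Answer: -7123/8131 ≈ -0.87603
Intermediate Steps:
u = 85/2 (u = ½ + (⅙)*252 = ½ + 42 = 85/2 ≈ 42.500)
Z = 8131/17 (Z = -(-8980)/85/2 + (-30*(-4) - 1*(-147)) = -(-8980)*2/85 + (120 + 147) = -20*(-898/85) + 267 = 3592/17 + 267 = 8131/17 ≈ 478.29)
(d(-419, z(-22))*1)/Z = (-419*1)/(8131/17) = -419*17/8131 = -7123/8131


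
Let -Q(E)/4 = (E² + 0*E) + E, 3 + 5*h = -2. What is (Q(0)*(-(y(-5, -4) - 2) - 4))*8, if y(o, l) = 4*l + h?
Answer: 0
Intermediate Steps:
h = -1 (h = -⅗ + (⅕)*(-2) = -⅗ - ⅖ = -1)
y(o, l) = -1 + 4*l (y(o, l) = 4*l - 1 = -1 + 4*l)
Q(E) = -4*E - 4*E² (Q(E) = -4*((E² + 0*E) + E) = -4*((E² + 0) + E) = -4*(E² + E) = -4*(E + E²) = -4*E - 4*E²)
(Q(0)*(-(y(-5, -4) - 2) - 4))*8 = ((-4*0*(1 + 0))*(-((-1 + 4*(-4)) - 2) - 4))*8 = ((-4*0*1)*(-((-1 - 16) - 2) - 4))*8 = (0*(-(-17 - 2) - 4))*8 = (0*(-1*(-19) - 4))*8 = (0*(19 - 4))*8 = (0*15)*8 = 0*8 = 0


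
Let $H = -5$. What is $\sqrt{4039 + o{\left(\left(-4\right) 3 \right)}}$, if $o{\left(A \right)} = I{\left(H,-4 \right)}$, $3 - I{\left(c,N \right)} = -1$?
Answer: $\sqrt{4043} \approx 63.585$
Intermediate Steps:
$I{\left(c,N \right)} = 4$ ($I{\left(c,N \right)} = 3 - -1 = 3 + 1 = 4$)
$o{\left(A \right)} = 4$
$\sqrt{4039 + o{\left(\left(-4\right) 3 \right)}} = \sqrt{4039 + 4} = \sqrt{4043}$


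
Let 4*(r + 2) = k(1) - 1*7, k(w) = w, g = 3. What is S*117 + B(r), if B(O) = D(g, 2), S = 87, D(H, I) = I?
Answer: 10181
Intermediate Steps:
r = -7/2 (r = -2 + (1 - 1*7)/4 = -2 + (1 - 7)/4 = -2 + (1/4)*(-6) = -2 - 3/2 = -7/2 ≈ -3.5000)
B(O) = 2
S*117 + B(r) = 87*117 + 2 = 10179 + 2 = 10181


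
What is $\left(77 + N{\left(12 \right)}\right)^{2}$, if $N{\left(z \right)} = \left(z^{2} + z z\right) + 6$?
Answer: $137641$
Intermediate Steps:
$N{\left(z \right)} = 6 + 2 z^{2}$ ($N{\left(z \right)} = \left(z^{2} + z^{2}\right) + 6 = 2 z^{2} + 6 = 6 + 2 z^{2}$)
$\left(77 + N{\left(12 \right)}\right)^{2} = \left(77 + \left(6 + 2 \cdot 12^{2}\right)\right)^{2} = \left(77 + \left(6 + 2 \cdot 144\right)\right)^{2} = \left(77 + \left(6 + 288\right)\right)^{2} = \left(77 + 294\right)^{2} = 371^{2} = 137641$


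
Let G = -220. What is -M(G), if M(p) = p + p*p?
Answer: -48180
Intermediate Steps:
M(p) = p + p²
-M(G) = -(-220)*(1 - 220) = -(-220)*(-219) = -1*48180 = -48180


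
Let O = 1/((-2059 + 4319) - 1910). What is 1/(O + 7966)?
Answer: 350/2788101 ≈ 0.00012553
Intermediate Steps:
O = 1/350 (O = 1/(2260 - 1910) = 1/350 ≈ 0.0028571)
1/(O + 7966) = 1/(1/350 + 7966) = 1/(2788101/350) = 350/2788101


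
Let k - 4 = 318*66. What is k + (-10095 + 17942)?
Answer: 28839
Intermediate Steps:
k = 20992 (k = 4 + 318*66 = 4 + 20988 = 20992)
k + (-10095 + 17942) = 20992 + (-10095 + 17942) = 20992 + 7847 = 28839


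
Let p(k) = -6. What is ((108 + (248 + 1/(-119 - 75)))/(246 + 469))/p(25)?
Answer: -23021/277420 ≈ -0.082983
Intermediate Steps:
((108 + (248 + 1/(-119 - 75)))/(246 + 469))/p(25) = ((108 + (248 + 1/(-119 - 75)))/(246 + 469))/(-6) = ((108 + (248 + 1/(-194)))/715)*(-⅙) = ((108 + (248 - 1/194))*(1/715))*(-⅙) = ((108 + 48111/194)*(1/715))*(-⅙) = ((69063/194)*(1/715))*(-⅙) = (69063/138710)*(-⅙) = -23021/277420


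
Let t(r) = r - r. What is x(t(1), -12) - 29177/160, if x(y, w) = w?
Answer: -31097/160 ≈ -194.36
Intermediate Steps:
t(r) = 0
x(t(1), -12) - 29177/160 = -12 - 29177/160 = -31097/160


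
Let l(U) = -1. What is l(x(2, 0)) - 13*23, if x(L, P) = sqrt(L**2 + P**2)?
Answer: -300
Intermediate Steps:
l(x(2, 0)) - 13*23 = -1 - 13*23 = -1 - 299 = -300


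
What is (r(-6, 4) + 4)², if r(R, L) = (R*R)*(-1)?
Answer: 1024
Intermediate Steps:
r(R, L) = -R² (r(R, L) = R²*(-1) = -R²)
(r(-6, 4) + 4)² = (-1*(-6)² + 4)² = (-1*36 + 4)² = (-36 + 4)² = (-32)² = 1024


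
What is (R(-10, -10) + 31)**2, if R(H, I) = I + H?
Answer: 121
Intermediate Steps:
R(H, I) = H + I
(R(-10, -10) + 31)**2 = ((-10 - 10) + 31)**2 = (-20 + 31)**2 = 11**2 = 121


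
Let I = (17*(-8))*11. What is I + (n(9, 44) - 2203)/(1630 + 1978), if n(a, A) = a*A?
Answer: -5399375/3608 ≈ -1496.5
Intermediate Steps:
n(a, A) = A*a
I = -1496 (I = -136*11 = -1496)
I + (n(9, 44) - 2203)/(1630 + 1978) = -1496 + (44*9 - 2203)/(1630 + 1978) = -1496 + (396 - 2203)/3608 = -1496 - 1807*1/3608 = -1496 - 1807/3608 = -5399375/3608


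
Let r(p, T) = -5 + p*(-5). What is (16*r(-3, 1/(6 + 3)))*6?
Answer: 960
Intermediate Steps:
r(p, T) = -5 - 5*p
(16*r(-3, 1/(6 + 3)))*6 = (16*(-5 - 5*(-3)))*6 = (16*(-5 + 15))*6 = (16*10)*6 = 160*6 = 960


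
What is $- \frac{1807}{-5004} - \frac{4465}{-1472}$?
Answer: $\frac{44969}{13248} \approx 3.3944$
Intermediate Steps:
$- \frac{1807}{-5004} - \frac{4465}{-1472} = \left(-1807\right) \left(- \frac{1}{5004}\right) - - \frac{4465}{1472} = \frac{13}{36} + \frac{4465}{1472} = \frac{44969}{13248}$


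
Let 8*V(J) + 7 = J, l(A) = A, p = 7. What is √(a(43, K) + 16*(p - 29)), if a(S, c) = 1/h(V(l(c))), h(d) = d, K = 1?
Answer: 2*I*√795/3 ≈ 18.797*I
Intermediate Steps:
V(J) = -7/8 + J/8
a(S, c) = 1/(-7/8 + c/8)
√(a(43, K) + 16*(p - 29)) = √(8/(-7 + 1) + 16*(7 - 29)) = √(8/(-6) + 16*(-22)) = √(8*(-⅙) - 352) = √(-4/3 - 352) = √(-1060/3) = 2*I*√795/3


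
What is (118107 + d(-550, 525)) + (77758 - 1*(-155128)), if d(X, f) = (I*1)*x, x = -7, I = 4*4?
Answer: 350881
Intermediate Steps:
I = 16
d(X, f) = -112 (d(X, f) = (16*1)*(-7) = 16*(-7) = -112)
(118107 + d(-550, 525)) + (77758 - 1*(-155128)) = (118107 - 112) + (77758 - 1*(-155128)) = 117995 + (77758 + 155128) = 117995 + 232886 = 350881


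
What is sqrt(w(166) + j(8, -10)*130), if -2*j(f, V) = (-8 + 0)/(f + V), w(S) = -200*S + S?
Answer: I*sqrt(33294) ≈ 182.47*I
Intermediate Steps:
w(S) = -199*S
j(f, V) = 4/(V + f) (j(f, V) = -(-8 + 0)/(2*(f + V)) = -(-4)/(V + f) = 4/(V + f))
sqrt(w(166) + j(8, -10)*130) = sqrt(-199*166 + (4/(-10 + 8))*130) = sqrt(-33034 + (4/(-2))*130) = sqrt(-33034 + (4*(-1/2))*130) = sqrt(-33034 - 2*130) = sqrt(-33034 - 260) = sqrt(-33294) = I*sqrt(33294)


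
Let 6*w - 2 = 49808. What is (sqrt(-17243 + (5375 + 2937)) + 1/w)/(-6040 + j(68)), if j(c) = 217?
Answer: -1/48340605 - I*sqrt(8931)/5823 ≈ -2.0687e-8 - 0.016229*I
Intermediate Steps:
w = 24905/3 (w = 1/3 + (1/6)*49808 = 1/3 + 24904/3 = 24905/3 ≈ 8301.7)
(sqrt(-17243 + (5375 + 2937)) + 1/w)/(-6040 + j(68)) = (sqrt(-17243 + (5375 + 2937)) + 1/(24905/3))/(-6040 + 217) = (sqrt(-17243 + 8312) + 3/24905)/(-5823) = (sqrt(-8931) + 3/24905)*(-1/5823) = (I*sqrt(8931) + 3/24905)*(-1/5823) = (3/24905 + I*sqrt(8931))*(-1/5823) = -1/48340605 - I*sqrt(8931)/5823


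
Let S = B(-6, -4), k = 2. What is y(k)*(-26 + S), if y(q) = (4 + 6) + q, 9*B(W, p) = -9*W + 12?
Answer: -224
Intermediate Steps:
B(W, p) = 4/3 - W (B(W, p) = (-9*W + 12)/9 = (12 - 9*W)/9 = 4/3 - W)
S = 22/3 (S = 4/3 - 1*(-6) = 4/3 + 6 = 22/3 ≈ 7.3333)
y(q) = 10 + q
y(k)*(-26 + S) = (10 + 2)*(-26 + 22/3) = 12*(-56/3) = -224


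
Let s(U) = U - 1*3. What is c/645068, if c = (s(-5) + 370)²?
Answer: 32761/161267 ≈ 0.20315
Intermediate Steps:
s(U) = -3 + U (s(U) = U - 3 = -3 + U)
c = 131044 (c = ((-3 - 5) + 370)² = (-8 + 370)² = 362² = 131044)
c/645068 = 131044/645068 = 131044*(1/645068) = 32761/161267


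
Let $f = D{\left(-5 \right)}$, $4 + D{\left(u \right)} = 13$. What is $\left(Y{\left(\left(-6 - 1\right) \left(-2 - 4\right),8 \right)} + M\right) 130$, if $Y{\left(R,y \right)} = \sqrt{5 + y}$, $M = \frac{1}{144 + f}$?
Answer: $\frac{130}{153} + 130 \sqrt{13} \approx 469.57$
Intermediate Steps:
$D{\left(u \right)} = 9$ ($D{\left(u \right)} = -4 + 13 = 9$)
$f = 9$
$M = \frac{1}{153}$ ($M = \frac{1}{144 + 9} = \frac{1}{153} \approx 0.0065359$)
$\left(Y{\left(\left(-6 - 1\right) \left(-2 - 4\right),8 \right)} + M\right) 130 = \left(\sqrt{5 + 8} + \frac{1}{153}\right) 130 = \left(\sqrt{13} + \frac{1}{153}\right) 130 = \left(\frac{1}{153} + \sqrt{13}\right) 130 = \frac{130}{153} + 130 \sqrt{13}$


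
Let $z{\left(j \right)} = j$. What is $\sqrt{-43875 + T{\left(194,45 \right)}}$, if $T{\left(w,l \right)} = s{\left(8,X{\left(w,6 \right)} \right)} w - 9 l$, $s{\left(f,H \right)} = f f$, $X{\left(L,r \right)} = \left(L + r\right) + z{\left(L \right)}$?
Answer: $2 i \sqrt{7966} \approx 178.5 i$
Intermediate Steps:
$X{\left(L,r \right)} = r + 2 L$ ($X{\left(L,r \right)} = \left(L + r\right) + L = r + 2 L$)
$s{\left(f,H \right)} = f^{2}$
$T{\left(w,l \right)} = - 9 l + 64 w$ ($T{\left(w,l \right)} = 8^{2} w - 9 l = 64 w - 9 l = - 9 l + 64 w$)
$\sqrt{-43875 + T{\left(194,45 \right)}} = \sqrt{-43875 + \left(\left(-9\right) 45 + 64 \cdot 194\right)} = \sqrt{-43875 + \left(-405 + 12416\right)} = \sqrt{-43875 + 12011} = \sqrt{-31864} = 2 i \sqrt{7966}$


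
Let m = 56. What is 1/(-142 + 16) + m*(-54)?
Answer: -381025/126 ≈ -3024.0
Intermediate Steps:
1/(-142 + 16) + m*(-54) = 1/(-142 + 16) + 56*(-54) = 1/(-126) - 3024 = -1/126 - 3024 = -381025/126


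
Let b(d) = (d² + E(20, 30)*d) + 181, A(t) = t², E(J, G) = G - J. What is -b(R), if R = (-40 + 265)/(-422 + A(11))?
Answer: -15772156/90601 ≈ -174.08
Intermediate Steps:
R = -225/301 (R = (-40 + 265)/(-422 + 11²) = 225/(-422 + 121) = 225/(-301) = 225*(-1/301) = -225/301 ≈ -0.74751)
b(d) = 181 + d² + 10*d (b(d) = (d² + (30 - 1*20)*d) + 181 = (d² + (30 - 20)*d) + 181 = (d² + 10*d) + 181 = 181 + d² + 10*d)
-b(R) = -(181 + (-225/301)² + 10*(-225/301)) = -(181 + 50625/90601 - 2250/301) = -1*15772156/90601 = -15772156/90601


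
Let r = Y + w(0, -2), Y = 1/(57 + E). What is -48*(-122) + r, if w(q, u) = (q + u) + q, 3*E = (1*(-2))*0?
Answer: 333679/57 ≈ 5854.0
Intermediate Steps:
E = 0 (E = ((1*(-2))*0)/3 = (-2*0)/3 = (⅓)*0 = 0)
w(q, u) = u + 2*q
Y = 1/57 (Y = 1/(57 + 0) = 1/57 ≈ 0.017544)
r = -113/57 (r = 1/57 + (-2 + 2*0) = 1/57 + (-2 + 0) = 1/57 - 2 = -113/57 ≈ -1.9825)
-48*(-122) + r = -48*(-122) - 113/57 = 5856 - 113/57 = 333679/57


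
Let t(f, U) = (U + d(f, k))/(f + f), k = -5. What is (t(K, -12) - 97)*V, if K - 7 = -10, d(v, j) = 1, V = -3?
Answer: 571/2 ≈ 285.50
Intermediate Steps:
K = -3 (K = 7 - 10 = -3)
t(f, U) = (1 + U)/(2*f) (t(f, U) = (U + 1)/(f + f) = (1 + U)/((2*f)) = (1 + U)*(1/(2*f)) = (1 + U)/(2*f))
(t(K, -12) - 97)*V = ((½)*(1 - 12)/(-3) - 97)*(-3) = ((½)*(-⅓)*(-11) - 97)*(-3) = (11/6 - 97)*(-3) = -571/6*(-3) = 571/2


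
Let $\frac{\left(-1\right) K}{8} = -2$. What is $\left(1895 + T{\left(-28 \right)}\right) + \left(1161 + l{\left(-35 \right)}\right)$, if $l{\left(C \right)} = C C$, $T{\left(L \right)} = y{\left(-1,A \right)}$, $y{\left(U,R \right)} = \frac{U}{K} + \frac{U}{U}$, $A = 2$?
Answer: $\frac{68511}{16} \approx 4281.9$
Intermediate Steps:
$K = 16$ ($K = \left(-8\right) \left(-2\right) = 16$)
$y{\left(U,R \right)} = 1 + \frac{U}{16}$ ($y{\left(U,R \right)} = \frac{U}{16} + \frac{U}{U} = U \frac{1}{16} + 1 = \frac{U}{16} + 1 = 1 + \frac{U}{16}$)
$T{\left(L \right)} = \frac{15}{16}$ ($T{\left(L \right)} = 1 + \frac{1}{16} \left(-1\right) = 1 - \frac{1}{16} = \frac{15}{16}$)
$l{\left(C \right)} = C^{2}$
$\left(1895 + T{\left(-28 \right)}\right) + \left(1161 + l{\left(-35 \right)}\right) = \left(1895 + \frac{15}{16}\right) + \left(1161 + \left(-35\right)^{2}\right) = \frac{30335}{16} + \left(1161 + 1225\right) = \frac{30335}{16} + 2386 = \frac{68511}{16}$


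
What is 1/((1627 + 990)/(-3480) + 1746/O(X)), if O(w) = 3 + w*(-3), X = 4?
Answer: -3480/677737 ≈ -0.0051347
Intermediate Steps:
O(w) = 3 - 3*w
1/((1627 + 990)/(-3480) + 1746/O(X)) = 1/((1627 + 990)/(-3480) + 1746/(3 - 3*4)) = 1/(2617*(-1/3480) + 1746/(3 - 12)) = 1/(-2617/3480 + 1746/(-9)) = 1/(-2617/3480 + 1746*(-⅑)) = 1/(-2617/3480 - 194) = 1/(-677737/3480) = -3480/677737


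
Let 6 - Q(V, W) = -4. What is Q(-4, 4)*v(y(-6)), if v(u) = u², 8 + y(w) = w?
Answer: 1960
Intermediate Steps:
y(w) = -8 + w
Q(V, W) = 10 (Q(V, W) = 6 - 1*(-4) = 6 + 4 = 10)
Q(-4, 4)*v(y(-6)) = 10*(-8 - 6)² = 10*(-14)² = 10*196 = 1960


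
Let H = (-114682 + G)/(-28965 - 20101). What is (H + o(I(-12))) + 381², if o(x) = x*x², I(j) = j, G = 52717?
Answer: 7037745543/49066 ≈ 1.4343e+5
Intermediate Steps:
o(x) = x³
H = 61965/49066 (H = (-114682 + 52717)/(-28965 - 20101) = -61965/(-49066) = -61965*(-1/49066) = 61965/49066 ≈ 1.2629)
(H + o(I(-12))) + 381² = (61965/49066 + (-12)³) + 381² = (61965/49066 - 1728) + 145161 = -84724083/49066 + 145161 = 7037745543/49066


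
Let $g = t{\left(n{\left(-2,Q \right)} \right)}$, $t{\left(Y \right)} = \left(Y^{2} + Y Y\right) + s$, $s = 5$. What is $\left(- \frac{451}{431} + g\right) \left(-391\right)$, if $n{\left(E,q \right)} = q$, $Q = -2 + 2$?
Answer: $- \frac{666264}{431} \approx -1545.9$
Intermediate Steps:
$Q = 0$
$t{\left(Y \right)} = 5 + 2 Y^{2}$ ($t{\left(Y \right)} = \left(Y^{2} + Y Y\right) + 5 = \left(Y^{2} + Y^{2}\right) + 5 = 2 Y^{2} + 5 = 5 + 2 Y^{2}$)
$g = 5$ ($g = 5 + 2 \cdot 0^{2} = 5 + 2 \cdot 0 = 5 + 0 = 5$)
$\left(- \frac{451}{431} + g\right) \left(-391\right) = \left(- \frac{451}{431} + 5\right) \left(-391\right) = \frac{1704}{431} \left(-391\right) = - \frac{666264}{431}$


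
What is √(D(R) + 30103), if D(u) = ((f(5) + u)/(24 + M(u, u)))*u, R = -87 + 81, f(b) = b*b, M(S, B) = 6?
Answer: 4*√47030/5 ≈ 173.49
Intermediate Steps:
f(b) = b²
R = -6
D(u) = u*(⅚ + u/30) (D(u) = ((5² + u)/(24 + 6))*u = ((25 + u)/30)*u = ((25 + u)*(1/30))*u = (⅚ + u/30)*u = u*(⅚ + u/30))
√(D(R) + 30103) = √((1/30)*(-6)*(25 - 6) + 30103) = √((1/30)*(-6)*19 + 30103) = √(-19/5 + 30103) = √(150496/5) = 4*√47030/5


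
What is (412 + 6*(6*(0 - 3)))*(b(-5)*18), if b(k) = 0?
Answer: 0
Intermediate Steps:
(412 + 6*(6*(0 - 3)))*(b(-5)*18) = (412 + 6*(6*(0 - 3)))*(0*18) = (412 + 6*(6*(-3)))*0 = (412 + 6*(-18))*0 = (412 - 108)*0 = 304*0 = 0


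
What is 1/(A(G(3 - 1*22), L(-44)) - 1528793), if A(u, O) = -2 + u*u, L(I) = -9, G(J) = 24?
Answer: -1/1528219 ≈ -6.5436e-7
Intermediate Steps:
A(u, O) = -2 + u**2
1/(A(G(3 - 1*22), L(-44)) - 1528793) = 1/((-2 + 24**2) - 1528793) = 1/((-2 + 576) - 1528793) = 1/(574 - 1528793) = 1/(-1528219) = -1/1528219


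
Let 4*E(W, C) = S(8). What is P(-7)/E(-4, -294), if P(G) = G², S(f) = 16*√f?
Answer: 49*√2/16 ≈ 4.3310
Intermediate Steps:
E(W, C) = 8*√2 (E(W, C) = (16*√8)/4 = (16*(2*√2))/4 = (32*√2)/4 = 8*√2)
P(-7)/E(-4, -294) = (-7)²/((8*√2)) = 49*(√2/16) = 49*√2/16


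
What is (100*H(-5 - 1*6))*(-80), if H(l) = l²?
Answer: -968000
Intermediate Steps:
(100*H(-5 - 1*6))*(-80) = (100*(-5 - 1*6)²)*(-80) = (100*(-5 - 6)²)*(-80) = (100*(-11)²)*(-80) = (100*121)*(-80) = 12100*(-80) = -968000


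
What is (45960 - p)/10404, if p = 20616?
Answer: 704/289 ≈ 2.4360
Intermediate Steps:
(45960 - p)/10404 = (45960 - 1*20616)/10404 = (45960 - 20616)*(1/10404) = 25344*(1/10404) = 704/289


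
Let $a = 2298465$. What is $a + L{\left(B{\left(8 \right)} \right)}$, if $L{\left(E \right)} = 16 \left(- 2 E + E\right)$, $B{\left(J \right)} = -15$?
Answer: $2298705$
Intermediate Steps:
$L{\left(E \right)} = - 16 E$ ($L{\left(E \right)} = 16 \left(- E\right) = - 16 E$)
$a + L{\left(B{\left(8 \right)} \right)} = 2298465 - -240 = 2298465 + 240 = 2298705$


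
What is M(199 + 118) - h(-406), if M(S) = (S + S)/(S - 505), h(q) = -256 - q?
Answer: -14417/94 ≈ -153.37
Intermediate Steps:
M(S) = 2*S/(-505 + S) (M(S) = (2*S)/(-505 + S) = 2*S/(-505 + S))
M(199 + 118) - h(-406) = 2*(199 + 118)/(-505 + (199 + 118)) - (-256 - 1*(-406)) = 2*317/(-505 + 317) - (-256 + 406) = 2*317/(-188) - 1*150 = 2*317*(-1/188) - 150 = -317/94 - 150 = -14417/94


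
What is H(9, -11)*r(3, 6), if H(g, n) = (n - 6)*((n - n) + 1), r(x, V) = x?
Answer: -51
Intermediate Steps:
H(g, n) = -6 + n (H(g, n) = (-6 + n)*(0 + 1) = (-6 + n)*1 = -6 + n)
H(9, -11)*r(3, 6) = (-6 - 11)*3 = -17*3 = -51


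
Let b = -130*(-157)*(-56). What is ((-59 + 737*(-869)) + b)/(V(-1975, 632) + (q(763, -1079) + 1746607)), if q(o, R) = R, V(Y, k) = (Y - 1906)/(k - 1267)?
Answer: -1132504720/1108414161 ≈ -1.0217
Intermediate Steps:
V(Y, k) = (-1906 + Y)/(-1267 + k)
b = -1142960 (b = 20410*(-56) = -1142960)
((-59 + 737*(-869)) + b)/(V(-1975, 632) + (q(763, -1079) + 1746607)) = ((-59 + 737*(-869)) - 1142960)/((-1906 - 1975)/(-1267 + 632) + (-1079 + 1746607)) = ((-59 - 640453) - 1142960)/(-3881/(-635) + 1745528) = (-640512 - 1142960)/(-1/635*(-3881) + 1745528) = -1783472/(3881/635 + 1745528) = -1783472/1108414161/635 = -1783472*635/1108414161 = -1132504720/1108414161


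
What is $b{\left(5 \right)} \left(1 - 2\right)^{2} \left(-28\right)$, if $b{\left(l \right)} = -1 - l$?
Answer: $168$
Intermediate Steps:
$b{\left(5 \right)} \left(1 - 2\right)^{2} \left(-28\right) = \left(-1 - 5\right) \left(1 - 2\right)^{2} \left(-28\right) = \left(-1 - 5\right) \left(-1\right)^{2} \left(-28\right) = \left(-6\right) 1 \left(-28\right) = \left(-6\right) \left(-28\right) = 168$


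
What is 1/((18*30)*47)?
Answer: 1/25380 ≈ 3.9401e-5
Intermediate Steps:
1/((18*30)*47) = 1/(540*47) = 1/25380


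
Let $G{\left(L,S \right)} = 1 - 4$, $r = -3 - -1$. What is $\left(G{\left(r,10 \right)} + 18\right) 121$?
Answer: $1815$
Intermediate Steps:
$r = -2$ ($r = -3 + 1 = -2$)
$G{\left(L,S \right)} = -3$
$\left(G{\left(r,10 \right)} + 18\right) 121 = \left(-3 + 18\right) 121 = 15 \cdot 121 = 1815$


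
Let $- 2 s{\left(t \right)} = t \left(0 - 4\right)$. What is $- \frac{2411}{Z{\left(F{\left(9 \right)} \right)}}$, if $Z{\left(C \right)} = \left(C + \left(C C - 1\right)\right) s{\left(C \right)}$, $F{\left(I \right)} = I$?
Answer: $- \frac{2411}{1602} \approx -1.505$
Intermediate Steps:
$s{\left(t \right)} = 2 t$ ($s{\left(t \right)} = - \frac{t \left(0 - 4\right)}{2} = - \frac{t \left(-4\right)}{2} = - \frac{\left(-4\right) t}{2} = 2 t$)
$Z{\left(C \right)} = 2 C \left(-1 + C + C^{2}\right)$ ($Z{\left(C \right)} = \left(C + \left(C C - 1\right)\right) 2 C = \left(C + \left(C^{2} - 1\right)\right) 2 C = \left(C + \left(-1 + C^{2}\right)\right) 2 C = \left(-1 + C + C^{2}\right) 2 C = 2 C \left(-1 + C + C^{2}\right)$)
$- \frac{2411}{Z{\left(F{\left(9 \right)} \right)}} = - \frac{2411}{2 \cdot 9 \left(-1 + 9 + 9^{2}\right)} = - \frac{2411}{2 \cdot 9 \left(-1 + 9 + 81\right)} = - \frac{2411}{2 \cdot 9 \cdot 89} = - \frac{2411}{1602}$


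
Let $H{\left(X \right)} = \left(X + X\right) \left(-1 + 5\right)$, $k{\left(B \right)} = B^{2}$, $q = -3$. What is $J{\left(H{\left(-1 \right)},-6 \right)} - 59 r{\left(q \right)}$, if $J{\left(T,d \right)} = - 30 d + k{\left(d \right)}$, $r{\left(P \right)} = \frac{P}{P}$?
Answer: $157$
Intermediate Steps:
$r{\left(P \right)} = 1$
$H{\left(X \right)} = 8 X$ ($H{\left(X \right)} = 2 X 4 = 8 X$)
$J{\left(T,d \right)} = d^{2} - 30 d$ ($J{\left(T,d \right)} = - 30 d + d^{2} = d^{2} - 30 d$)
$J{\left(H{\left(-1 \right)},-6 \right)} - 59 r{\left(q \right)} = - 6 \left(-30 - 6\right) - 59 = \left(-6\right) \left(-36\right) - 59 = 216 - 59 = 157$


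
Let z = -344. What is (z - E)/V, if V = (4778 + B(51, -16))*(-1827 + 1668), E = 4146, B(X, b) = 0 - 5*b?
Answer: 2245/386211 ≈ 0.0058129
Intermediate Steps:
B(X, b) = -5*b
V = -772422 (V = (4778 - 5*(-16))*(-1827 + 1668) = (4778 + 80)*(-159) = 4858*(-159) = -772422)
(z - E)/V = (-344 - 1*4146)/(-772422) = (-344 - 4146)*(-1/772422) = -4490*(-1/772422) = 2245/386211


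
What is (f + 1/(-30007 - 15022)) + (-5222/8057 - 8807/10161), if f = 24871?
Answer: 13096971154139311/526628159019 ≈ 24870.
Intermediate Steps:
(f + 1/(-30007 - 15022)) + (-5222/8057 - 8807/10161) = (24871 + 1/(-30007 - 15022)) + (-5222/8057 - 8807/10161) = (24871 + 1/(-45029)) + (-5222*1/8057 - 8807*1/10161) = (24871 - 1/45029) + (-746/1151 - 8807/10161) = 1119916258/45029 - 17716963/11695311 = 13096971154139311/526628159019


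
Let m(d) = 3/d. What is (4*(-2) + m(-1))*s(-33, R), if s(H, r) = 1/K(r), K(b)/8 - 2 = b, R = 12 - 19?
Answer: 11/40 ≈ 0.27500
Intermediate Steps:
R = -7
K(b) = 16 + 8*b
s(H, r) = 1/(16 + 8*r)
(4*(-2) + m(-1))*s(-33, R) = (4*(-2) + 3/(-1))*(1/(8*(2 - 7))) = (-8 + 3*(-1))*((⅛)/(-5)) = (-8 - 3)*((⅛)*(-⅕)) = -11*(-1/40) = 11/40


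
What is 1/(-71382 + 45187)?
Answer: -1/26195 ≈ -3.8175e-5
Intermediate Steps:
1/(-71382 + 45187) = 1/(-26195) = -1/26195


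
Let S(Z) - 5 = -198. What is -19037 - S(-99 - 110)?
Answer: -18844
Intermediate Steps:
S(Z) = -193 (S(Z) = 5 - 198 = -193)
-19037 - S(-99 - 110) = -19037 - 1*(-193) = -19037 + 193 = -18844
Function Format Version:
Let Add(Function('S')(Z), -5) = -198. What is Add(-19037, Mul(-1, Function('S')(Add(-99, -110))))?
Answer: -18844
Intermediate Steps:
Function('S')(Z) = -193 (Function('S')(Z) = Add(5, -198) = -193)
Add(-19037, Mul(-1, Function('S')(Add(-99, -110)))) = Add(-19037, Mul(-1, -193)) = Add(-19037, 193) = -18844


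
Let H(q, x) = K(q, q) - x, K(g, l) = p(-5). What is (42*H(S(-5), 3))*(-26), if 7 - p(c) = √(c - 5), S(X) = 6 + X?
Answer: -4368 + 1092*I*√10 ≈ -4368.0 + 3453.2*I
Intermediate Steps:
p(c) = 7 - √(-5 + c) (p(c) = 7 - √(c - 5) = 7 - √(-5 + c))
K(g, l) = 7 - I*√10 (K(g, l) = 7 - √(-5 - 5) = 7 - √(-10) = 7 - I*√10)
H(q, x) = 7 - x - I*√10 (H(q, x) = (7 - I*√10) - x = 7 - x - I*√10)
(42*H(S(-5), 3))*(-26) = (42*(7 - 1*3 - I*√10))*(-26) = (42*(7 - 3 - I*√10))*(-26) = (42*(4 - I*√10))*(-26) = (168 - 42*I*√10)*(-26) = -4368 + 1092*I*√10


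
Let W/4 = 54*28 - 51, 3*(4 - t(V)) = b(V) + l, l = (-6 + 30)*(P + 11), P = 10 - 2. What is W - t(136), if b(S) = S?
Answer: 18112/3 ≈ 6037.3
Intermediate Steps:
P = 8
l = 456 (l = (-6 + 30)*(8 + 11) = 24*19 = 456)
t(V) = -148 - V/3 (t(V) = 4 - (V + 456)/3 = 4 - (456 + V)/3 = 4 + (-152 - V/3) = -148 - V/3)
W = 5844 (W = 4*(54*28 - 51) = 4*(1512 - 51) = 4*1461 = 5844)
W - t(136) = 5844 - (-148 - ⅓*136) = 5844 - (-148 - 136/3) = 5844 - 1*(-580/3) = 5844 + 580/3 = 18112/3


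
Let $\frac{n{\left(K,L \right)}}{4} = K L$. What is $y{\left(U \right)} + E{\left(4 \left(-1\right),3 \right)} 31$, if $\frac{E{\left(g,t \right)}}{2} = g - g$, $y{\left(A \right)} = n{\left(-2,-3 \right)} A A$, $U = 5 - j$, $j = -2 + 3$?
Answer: $384$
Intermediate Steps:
$j = 1$
$n{\left(K,L \right)} = 4 K L$
$U = 4$ ($U = 5 - 1 = 4$)
$y{\left(A \right)} = 24 A^{2}$ ($y{\left(A \right)} = 4 \left(-2\right) \left(-3\right) A A = 24 A A = 24 A^{2}$)
$E{\left(g,t \right)} = 0$ ($E{\left(g,t \right)} = 2 \left(g - g\right) = 2 \cdot 0 = 0$)
$y{\left(U \right)} + E{\left(4 \left(-1\right),3 \right)} 31 = 24 \cdot 4^{2} + 0 \cdot 31 = 24 \cdot 16 + 0 = 384 + 0 = 384$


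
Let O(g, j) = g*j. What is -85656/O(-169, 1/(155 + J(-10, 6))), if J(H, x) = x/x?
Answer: 1027872/13 ≈ 79067.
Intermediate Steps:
J(H, x) = 1
-85656/O(-169, 1/(155 + J(-10, 6))) = -85656/((-169/(155 + 1))) = -85656/((-169/156)) = -85656/((-169*1/156)) = -85656/(-13/12) = -85656*(-12/13) = 1027872/13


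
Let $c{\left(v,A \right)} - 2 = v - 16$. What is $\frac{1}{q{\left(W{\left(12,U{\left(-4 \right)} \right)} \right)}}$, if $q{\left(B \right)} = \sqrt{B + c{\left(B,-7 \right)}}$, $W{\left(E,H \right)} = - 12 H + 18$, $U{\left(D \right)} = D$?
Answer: $\frac{\sqrt{118}}{118} \approx 0.092057$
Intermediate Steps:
$W{\left(E,H \right)} = 18 - 12 H$
$c{\left(v,A \right)} = -14 + v$ ($c{\left(v,A \right)} = 2 + \left(v - 16\right) = 2 + \left(-16 + v\right) = -14 + v$)
$q{\left(B \right)} = \sqrt{-14 + 2 B}$ ($q{\left(B \right)} = \sqrt{B + \left(-14 + B\right)} = \sqrt{-14 + 2 B}$)
$\frac{1}{q{\left(W{\left(12,U{\left(-4 \right)} \right)} \right)}} = \frac{1}{\sqrt{-14 + 2 \left(18 - -48\right)}} = \frac{1}{\sqrt{-14 + 2 \left(18 + 48\right)}} = \frac{1}{\sqrt{-14 + 2 \cdot 66}} = \frac{1}{\sqrt{-14 + 132}} = \frac{1}{\sqrt{118}} = \frac{\sqrt{118}}{118}$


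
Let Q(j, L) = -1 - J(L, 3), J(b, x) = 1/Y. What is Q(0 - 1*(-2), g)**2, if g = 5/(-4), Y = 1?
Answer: 4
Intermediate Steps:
J(b, x) = 1 (J(b, x) = 1/1 = 1)
g = -5/4 (g = 5*(-1/4) = -5/4 ≈ -1.2500)
Q(j, L) = -2 (Q(j, L) = -1 - 1*1 = -1 - 1 = -2)
Q(0 - 1*(-2), g)**2 = (-2)**2 = 4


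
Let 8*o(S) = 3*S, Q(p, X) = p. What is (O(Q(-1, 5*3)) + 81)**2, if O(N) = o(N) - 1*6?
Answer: 356409/64 ≈ 5568.9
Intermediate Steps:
o(S) = 3*S/8 (o(S) = (3*S)/8 = 3*S/8)
O(N) = -6 + 3*N/8 (O(N) = 3*N/8 - 1*6 = 3*N/8 - 6 = -6 + 3*N/8)
(O(Q(-1, 5*3)) + 81)**2 = ((-6 + (3/8)*(-1)) + 81)**2 = ((-6 - 3/8) + 81)**2 = (-51/8 + 81)**2 = (597/8)**2 = 356409/64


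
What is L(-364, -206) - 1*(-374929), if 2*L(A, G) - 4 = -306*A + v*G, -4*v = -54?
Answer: 858465/2 ≈ 4.2923e+5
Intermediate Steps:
v = 27/2 (v = -¼*(-54) = 27/2 ≈ 13.500)
L(A, G) = 2 - 153*A + 27*G/4 (L(A, G) = 2 + (-306*A + 27*G/2)/2 = 2 + (-153*A + 27*G/4) = 2 - 153*A + 27*G/4)
L(-364, -206) - 1*(-374929) = (2 - 153*(-364) + (27/4)*(-206)) - 1*(-374929) = (2 + 55692 - 2781/2) + 374929 = 108607/2 + 374929 = 858465/2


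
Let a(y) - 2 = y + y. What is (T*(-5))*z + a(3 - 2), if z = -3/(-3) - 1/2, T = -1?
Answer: 13/2 ≈ 6.5000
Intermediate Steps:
a(y) = 2 + 2*y (a(y) = 2 + (y + y) = 2 + 2*y)
z = ½ (z = -3*(-⅓) - 1*½ = 1 - ½ = ½ ≈ 0.50000)
(T*(-5))*z + a(3 - 2) = -1*(-5)*(½) + (2 + 2*(3 - 2)) = 5*(½) + (2 + 2*1) = 5/2 + (2 + 2) = 5/2 + 4 = 13/2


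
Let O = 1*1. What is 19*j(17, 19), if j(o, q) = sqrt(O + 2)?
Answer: 19*sqrt(3) ≈ 32.909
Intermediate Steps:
O = 1
j(o, q) = sqrt(3) (j(o, q) = sqrt(1 + 2) = sqrt(3))
19*j(17, 19) = 19*sqrt(3)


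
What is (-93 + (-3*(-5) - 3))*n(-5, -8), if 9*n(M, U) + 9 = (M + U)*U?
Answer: -855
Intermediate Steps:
n(M, U) = -1 + U*(M + U)/9 (n(M, U) = -1 + ((M + U)*U)/9 = -1 + (U*(M + U))/9 = -1 + U*(M + U)/9)
(-93 + (-3*(-5) - 3))*n(-5, -8) = (-93 + (-3*(-5) - 3))*(-1 + (⅑)*(-8)² + (⅑)*(-5)*(-8)) = (-93 + (15 - 3))*(-1 + (⅑)*64 + 40/9) = (-93 + 12)*(-1 + 64/9 + 40/9) = -81*95/9 = -855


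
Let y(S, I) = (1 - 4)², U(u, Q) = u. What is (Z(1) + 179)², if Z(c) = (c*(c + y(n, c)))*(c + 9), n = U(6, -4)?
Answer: 77841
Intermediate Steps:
n = 6
y(S, I) = 9 (y(S, I) = (-3)² = 9)
Z(c) = c*(9 + c)² (Z(c) = (c*(c + 9))*(c + 9) = (c*(9 + c))*(9 + c) = c*(9 + c)²)
(Z(1) + 179)² = (1*(81 + 1² + 18*1) + 179)² = (1*(81 + 1 + 18) + 179)² = (1*100 + 179)² = (100 + 179)² = 279² = 77841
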